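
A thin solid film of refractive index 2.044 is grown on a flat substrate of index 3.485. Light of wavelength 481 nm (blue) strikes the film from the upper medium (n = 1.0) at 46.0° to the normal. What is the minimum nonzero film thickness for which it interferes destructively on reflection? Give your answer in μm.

0.0629 μm

Top surface (1.0 → 2.044): reflection off a higher-index medium gives a half-wave phase shift.
Ray reflecting at the bottom interface goes from n = 2.044 toward n = 3.485: a half-wave phase shift.
The two reflections carry the same phase change, so no net offset.
So the condition for destructive reflection is 2 n t cos θ_r = (m + ½) λ.
Snell's law: 1.0 sin 46.0° = 2.044 sin θ_r → sin θ_r = 0.352, cos θ_r = 0.936.
Minimum at m = 0: t = λ / (4 n cos θ_r) = 481 / (4 × 2.044 × 0.936) = 62.9 nm.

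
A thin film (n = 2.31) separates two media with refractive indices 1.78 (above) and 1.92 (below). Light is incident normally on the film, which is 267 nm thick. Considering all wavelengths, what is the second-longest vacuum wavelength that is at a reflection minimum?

617 nm

Ray reflecting at the top interface goes from n = 1.78 toward n = 2.31: a half-wave phase shift.
Ray reflecting at the bottom interface goes from n = 2.31 toward n = 1.92: no phase shift.
Exactly one π shift → a net half-wave offset.
So the condition for destructive reflection is 2 n t = m λ.
λ = 2 n t / m. The second-longest wavelength is m = 2: λ = 2 × 2.31 × 267 / 2.00 = 617 nm.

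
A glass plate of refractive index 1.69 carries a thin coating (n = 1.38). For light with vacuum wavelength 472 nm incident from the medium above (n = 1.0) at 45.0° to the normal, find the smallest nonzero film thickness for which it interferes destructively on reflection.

Top surface (1.0 → 1.38): reflection off a higher-index medium gives a half-wave phase shift.
Ray reflecting at the bottom interface goes from n = 1.38 toward n = 1.69: a half-wave phase shift.
The two reflections carry the same phase change, so no net offset.
For minimum reflection here: 2 n t cos θ_r = (m + ½) λ.
Snell's law: 1.0 sin 45.0° = 1.38 sin θ_r → sin θ_r = 0.512, cos θ_r = 0.859.
Minimum at m = 0: t = λ / (4 n cos θ_r) = 472 / (4 × 1.38 × 0.859) = 99.6 nm.

99.6 nm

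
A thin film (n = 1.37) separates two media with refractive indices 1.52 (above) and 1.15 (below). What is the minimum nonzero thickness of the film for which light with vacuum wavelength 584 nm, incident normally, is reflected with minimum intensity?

At the upper boundary (n = 1.52 to n = 1.37) the reflected ray undergoes no phase shift.
Bottom surface (1.37 → 1.15): reflection off a lower-index medium gives no phase shift.
Zero or two π shifts → no net half-wave offset.
For dark reflection here: 2 n t = (m + ½) λ.
Minimum at m = 0: t = λ / (4 n) = 584 / (4 × 1.37) = 107 nm.

107 nm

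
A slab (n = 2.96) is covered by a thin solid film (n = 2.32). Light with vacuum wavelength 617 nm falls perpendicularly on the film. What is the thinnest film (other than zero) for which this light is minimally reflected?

At the upper boundary (n = 1.0 to n = 2.32) the reflected ray undergoes a half-wave phase shift.
Bottom surface (2.32 → 2.96): reflection off a higher-index medium gives a half-wave phase shift.
Zero or two π shifts → no net half-wave offset.
For dark reflection here: 2 n t = (m + ½) λ.
Minimum at m = 0: t = λ / (4 n) = 617 / (4 × 2.32) = 66.5 nm.

66.5 nm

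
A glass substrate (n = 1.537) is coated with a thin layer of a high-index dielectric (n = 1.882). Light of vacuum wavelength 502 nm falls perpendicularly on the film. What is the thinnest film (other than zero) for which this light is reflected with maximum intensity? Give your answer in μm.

Ray reflecting at the top interface goes from n = 1.0 toward n = 1.882: a half-wave phase shift.
Ray reflecting at the bottom interface goes from n = 1.882 toward n = 1.537: no phase shift.
Exactly one π shift → a net half-wave offset.
For strong reflection here: 2 n t = (m + ½) λ.
Minimum at m = 0: t = λ / (4 n) = 502 / (4 × 1.882) = 66.7 nm.

0.0667 μm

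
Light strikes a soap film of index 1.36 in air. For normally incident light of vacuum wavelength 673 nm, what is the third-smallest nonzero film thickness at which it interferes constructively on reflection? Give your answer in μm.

Ray reflecting at the top interface goes from n = 1.0 toward n = 1.36: a half-wave phase shift.
At the lower boundary (n = 1.36 to n = 1.0) the reflected ray undergoes no phase shift.
Net: one phase inversion between the two reflected rays.
For strong reflection here: 2 n t = (m + ½) λ.
The third-smallest nonzero thickness corresponds to m = 2: t = (m + ½) λ / (2 n) = 2.50 × 673 / (2 × 1.36) = 619 nm.

0.619 μm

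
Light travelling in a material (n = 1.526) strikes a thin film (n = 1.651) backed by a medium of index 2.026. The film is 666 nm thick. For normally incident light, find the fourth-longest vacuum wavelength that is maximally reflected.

Ray reflecting at the top interface goes from n = 1.526 toward n = 1.651: a half-wave phase shift.
Ray reflecting at the bottom interface goes from n = 1.651 toward n = 2.026: a half-wave phase shift.
Zero or two π shifts → no net half-wave offset.
For maximum reflection here: 2 n t = m λ.
λ = 2 n t / m. The fourth-longest wavelength is m = 4: λ = 2 × 1.651 × 666 / 4.00 = 550 nm.

550 nm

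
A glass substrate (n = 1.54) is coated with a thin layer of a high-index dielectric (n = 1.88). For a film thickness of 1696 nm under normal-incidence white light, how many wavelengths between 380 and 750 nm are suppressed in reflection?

8

At the upper boundary (n = 1.0 to n = 1.88) the reflected ray undergoes a half-wave phase shift.
Bottom surface (1.88 → 1.54): reflection off a lower-index medium gives no phase shift.
The two reflections differ by half a wavelength.
With one net inversion, destructive interference in reflection requires 2 n t = m λ.
λ = 2 n t / m = 6377 / m nm.
m=8: 797 nm (IR); m=9: 709 nm (visible); m=10: 638 nm (visible); m=11: 580 nm (visible); m=12: 531 nm (visible); m=13: 491 nm (visible); m=14: 455 nm (visible); m=15: 425 nm (visible); m=16: 399 nm (visible); m=17: 375 nm (UV).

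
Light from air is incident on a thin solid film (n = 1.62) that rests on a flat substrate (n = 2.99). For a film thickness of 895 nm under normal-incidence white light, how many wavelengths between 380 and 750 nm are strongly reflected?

At the upper boundary (n = 1.0 to n = 1.62) the reflected ray undergoes a half-wave phase shift.
Bottom surface (1.62 → 2.99): reflection off a higher-index medium gives a half-wave phase shift.
Net: no relative phase inversion (both shifts match).
With no net inversion, constructive interference in reflection requires 2 n t = m λ.
λ = 2 n t / m = 2900 / m nm.
m=3: 967 nm (IR); m=4: 725 nm (visible); m=5: 580 nm (visible); m=6: 483 nm (visible); m=7: 414 nm (visible); m=8: 362 nm (UV).

4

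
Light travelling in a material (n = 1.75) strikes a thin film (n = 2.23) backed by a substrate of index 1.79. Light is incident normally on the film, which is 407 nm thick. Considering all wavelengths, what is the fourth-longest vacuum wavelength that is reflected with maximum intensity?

Top surface (1.75 → 2.23): reflection off a higher-index medium gives a half-wave phase shift.
Ray reflecting at the bottom interface goes from n = 2.23 toward n = 1.79: no phase shift.
Exactly one π shift → a net half-wave offset.
So the condition for constructive reflection is 2 n t = (m + ½) λ.
λ = 2 n t / (m + ½). The fourth-longest wavelength is m = 3: λ = 2 × 2.23 × 407 / 3.50 = 519 nm.

519 nm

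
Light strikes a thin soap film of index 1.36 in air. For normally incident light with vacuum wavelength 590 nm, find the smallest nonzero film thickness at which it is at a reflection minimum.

217 nm

Ray reflecting at the top interface goes from n = 1.0 toward n = 1.36: a half-wave phase shift.
Ray reflecting at the bottom interface goes from n = 1.36 toward n = 1.0: no phase shift.
Net: one phase inversion between the two reflected rays.
So the condition for destructive reflection is 2 n t = m λ.
Minimum nonzero at m = 1: t = λ / (2 n) = 590 / (2 × 1.36) = 217 nm.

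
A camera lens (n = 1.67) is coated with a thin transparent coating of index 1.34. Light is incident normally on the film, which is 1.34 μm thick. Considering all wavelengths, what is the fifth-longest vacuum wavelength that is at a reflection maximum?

Top surface (1.0 → 1.34): reflection off a higher-index medium gives a half-wave phase shift.
Ray reflecting at the bottom interface goes from n = 1.34 toward n = 1.67: a half-wave phase shift.
Zero or two π shifts → no net half-wave offset.
With no net inversion, constructive interference in reflection requires 2 n t = m λ.
λ = 2 n t / m. The fifth-longest wavelength is m = 5: λ = 2 × 1.34 × 1340 / 5.00 = 718 nm.

718 nm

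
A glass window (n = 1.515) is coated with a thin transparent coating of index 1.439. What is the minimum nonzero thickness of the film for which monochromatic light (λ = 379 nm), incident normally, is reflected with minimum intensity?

Top surface (1.0 → 1.439): reflection off a higher-index medium gives a half-wave phase shift.
At the lower boundary (n = 1.439 to n = 1.515) the reflected ray undergoes a half-wave phase shift.
Net: no relative phase inversion (both shifts match).
So the condition for destructive reflection is 2 n t = (m + ½) λ.
Minimum at m = 0: t = λ / (4 n) = 379 / (4 × 1.439) = 65.8 nm.

65.8 nm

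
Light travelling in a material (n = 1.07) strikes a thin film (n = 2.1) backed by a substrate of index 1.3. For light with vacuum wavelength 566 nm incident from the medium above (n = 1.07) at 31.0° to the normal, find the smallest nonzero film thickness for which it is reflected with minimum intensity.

140 nm

At the upper boundary (n = 1.07 to n = 2.1) the reflected ray undergoes a half-wave phase shift.
Bottom surface (2.1 → 1.3): reflection off a lower-index medium gives no phase shift.
The two reflections differ by half a wavelength.
With one net inversion, destructive interference in reflection requires 2 n t cos θ_r = m λ.
Snell's law: 1.07 sin 31.0° = 2.1 sin θ_r → sin θ_r = 0.262, cos θ_r = 0.965.
Minimum nonzero at m = 1: t = λ / (2 n cos θ_r) = 566 / (2 × 2.1 × 0.965) = 140 nm.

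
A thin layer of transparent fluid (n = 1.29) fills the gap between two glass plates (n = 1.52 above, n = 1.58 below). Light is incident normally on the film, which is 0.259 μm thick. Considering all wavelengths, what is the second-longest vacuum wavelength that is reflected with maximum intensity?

Ray reflecting at the top interface goes from n = 1.52 toward n = 1.29: no phase shift.
Ray reflecting at the bottom interface goes from n = 1.29 toward n = 1.58: a half-wave phase shift.
Exactly one π shift → a net half-wave offset.
With one net inversion, constructive interference in reflection requires 2 n t = (m + ½) λ.
λ = 2 n t / (m + ½). The second-longest wavelength is m = 1: λ = 2 × 1.29 × 259 / 1.50 = 445 nm.

445 nm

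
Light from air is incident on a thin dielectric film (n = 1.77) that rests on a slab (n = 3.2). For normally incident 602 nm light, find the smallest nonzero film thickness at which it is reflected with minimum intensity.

85.0 nm

Top surface (1.0 → 1.77): reflection off a higher-index medium gives a half-wave phase shift.
Bottom surface (1.77 → 3.2): reflection off a higher-index medium gives a half-wave phase shift.
Net: no relative phase inversion (both shifts match).
For minimum reflection here: 2 n t = (m + ½) λ.
Minimum at m = 0: t = λ / (4 n) = 602 / (4 × 1.77) = 85.0 nm.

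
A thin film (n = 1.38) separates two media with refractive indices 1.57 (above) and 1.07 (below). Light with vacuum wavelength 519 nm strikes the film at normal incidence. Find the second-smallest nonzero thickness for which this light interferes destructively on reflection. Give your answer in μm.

0.282 μm

Top surface (1.57 → 1.38): reflection off a lower-index medium gives no phase shift.
At the lower boundary (n = 1.38 to n = 1.07) the reflected ray undergoes no phase shift.
Zero or two π shifts → no net half-wave offset.
For weak reflection here: 2 n t = (m + ½) λ.
The second-smallest nonzero thickness corresponds to m = 1: t = (m + ½) λ / (2 n) = 1.50 × 519 / (2 × 1.38) = 282 nm.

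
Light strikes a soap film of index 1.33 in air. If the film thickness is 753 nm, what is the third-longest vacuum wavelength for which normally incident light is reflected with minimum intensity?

At the upper boundary (n = 1.0 to n = 1.33) the reflected ray undergoes a half-wave phase shift.
At the lower boundary (n = 1.33 to n = 1.0) the reflected ray undergoes no phase shift.
Net: one phase inversion between the two reflected rays.
With one net inversion, destructive interference in reflection requires 2 n t = m λ.
λ = 2 n t / m. The third-longest wavelength is m = 3: λ = 2 × 1.33 × 753 / 3.00 = 668 nm.

668 nm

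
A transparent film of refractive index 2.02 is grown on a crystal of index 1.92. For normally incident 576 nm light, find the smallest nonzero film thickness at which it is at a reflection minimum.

Ray reflecting at the top interface goes from n = 1.0 toward n = 2.02: a half-wave phase shift.
At the lower boundary (n = 2.02 to n = 1.92) the reflected ray undergoes no phase shift.
The two reflections differ by half a wavelength.
For dark reflection here: 2 n t = m λ.
Minimum nonzero at m = 1: t = λ / (2 n) = 576 / (2 × 2.02) = 143 nm.

143 nm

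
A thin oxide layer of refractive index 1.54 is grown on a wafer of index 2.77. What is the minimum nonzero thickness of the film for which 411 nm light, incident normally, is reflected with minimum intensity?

66.7 nm

Top surface (1.0 → 1.54): reflection off a higher-index medium gives a half-wave phase shift.
At the lower boundary (n = 1.54 to n = 2.77) the reflected ray undergoes a half-wave phase shift.
Net: no relative phase inversion (both shifts match).
For dark reflection here: 2 n t = (m + ½) λ.
Minimum at m = 0: t = λ / (4 n) = 411 / (4 × 1.54) = 66.7 nm.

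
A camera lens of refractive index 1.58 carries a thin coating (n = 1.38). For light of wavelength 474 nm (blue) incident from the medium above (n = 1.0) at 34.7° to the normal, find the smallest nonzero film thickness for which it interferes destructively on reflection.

Ray reflecting at the top interface goes from n = 1.0 toward n = 1.38: a half-wave phase shift.
Bottom surface (1.38 → 1.58): reflection off a higher-index medium gives a half-wave phase shift.
Zero or two π shifts → no net half-wave offset.
For weak reflection here: 2 n t cos θ_r = (m + ½) λ.
Snell's law: 1.0 sin 34.7° = 1.38 sin θ_r → sin θ_r = 0.413, cos θ_r = 0.911.
Minimum at m = 0: t = λ / (4 n cos θ_r) = 474 / (4 × 1.38 × 0.911) = 94.3 nm.

94.3 nm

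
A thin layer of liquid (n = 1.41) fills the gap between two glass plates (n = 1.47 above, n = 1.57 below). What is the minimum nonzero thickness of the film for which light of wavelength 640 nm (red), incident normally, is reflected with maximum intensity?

Top surface (1.47 → 1.41): reflection off a lower-index medium gives no phase shift.
At the lower boundary (n = 1.41 to n = 1.57) the reflected ray undergoes a half-wave phase shift.
The two reflections differ by half a wavelength.
So the condition for constructive reflection is 2 n t = (m + ½) λ.
Minimum at m = 0: t = λ / (4 n) = 640 / (4 × 1.41) = 113 nm.

113 nm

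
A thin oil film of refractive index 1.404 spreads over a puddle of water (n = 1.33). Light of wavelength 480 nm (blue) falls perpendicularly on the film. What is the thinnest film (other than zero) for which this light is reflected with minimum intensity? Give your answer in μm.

0.171 μm

At the upper boundary (n = 1.0 to n = 1.404) the reflected ray undergoes a half-wave phase shift.
Ray reflecting at the bottom interface goes from n = 1.404 toward n = 1.33: no phase shift.
Net: one phase inversion between the two reflected rays.
So the condition for destructive reflection is 2 n t = m λ.
Minimum nonzero at m = 1: t = λ / (2 n) = 480 / (2 × 1.404) = 171 nm.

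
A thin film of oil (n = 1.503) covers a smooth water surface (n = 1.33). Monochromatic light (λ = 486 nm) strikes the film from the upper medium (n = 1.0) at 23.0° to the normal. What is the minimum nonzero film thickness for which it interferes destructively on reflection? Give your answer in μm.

0.167 μm

Top surface (1.0 → 1.503): reflection off a higher-index medium gives a half-wave phase shift.
At the lower boundary (n = 1.503 to n = 1.33) the reflected ray undergoes no phase shift.
Exactly one π shift → a net half-wave offset.
For minimum reflection here: 2 n t cos θ_r = m λ.
Snell's law: 1.0 sin 23.0° = 1.503 sin θ_r → sin θ_r = 0.260, cos θ_r = 0.966.
Minimum nonzero at m = 1: t = λ / (2 n cos θ_r) = 486 / (2 × 1.503 × 0.966) = 167 nm.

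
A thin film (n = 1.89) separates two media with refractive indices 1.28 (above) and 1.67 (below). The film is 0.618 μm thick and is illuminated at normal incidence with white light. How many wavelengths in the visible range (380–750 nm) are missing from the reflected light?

Ray reflecting at the top interface goes from n = 1.28 toward n = 1.89: a half-wave phase shift.
At the lower boundary (n = 1.89 to n = 1.67) the reflected ray undergoes no phase shift.
The two reflections differ by half a wavelength.
With one net inversion, destructive interference in reflection requires 2 n t = m λ.
λ = 2 n t / m = 2336 / m nm.
m=3: 779 nm (IR); m=4: 584 nm (visible); m=5: 467 nm (visible); m=6: 389 nm (visible); m=7: 334 nm (UV).

3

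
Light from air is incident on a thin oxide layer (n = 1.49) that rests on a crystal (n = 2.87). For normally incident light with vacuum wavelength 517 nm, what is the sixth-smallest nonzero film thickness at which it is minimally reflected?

Top surface (1.0 → 1.49): reflection off a higher-index medium gives a half-wave phase shift.
Ray reflecting at the bottom interface goes from n = 1.49 toward n = 2.87: a half-wave phase shift.
The two reflections carry the same phase change, so no net offset.
For dark reflection here: 2 n t = (m + ½) λ.
The sixth-smallest nonzero thickness corresponds to m = 5: t = (m + ½) λ / (2 n) = 5.50 × 517 / (2 × 1.49) = 954 nm.

954 nm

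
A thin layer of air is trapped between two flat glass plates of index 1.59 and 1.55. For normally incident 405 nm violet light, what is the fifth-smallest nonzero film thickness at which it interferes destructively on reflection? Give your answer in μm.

1.01 μm

Top surface (1.59 → 1.0): reflection off a lower-index medium gives no phase shift.
Bottom surface (1.0 → 1.55): reflection off a higher-index medium gives a half-wave phase shift.
Net: one phase inversion between the two reflected rays.
So the condition for destructive reflection is 2 n t = m λ.
The fifth-smallest nonzero thickness corresponds to m = 5: t = m λ / (2 n) = 5.00 × 405 / (2 × 1.0) = 1013 nm.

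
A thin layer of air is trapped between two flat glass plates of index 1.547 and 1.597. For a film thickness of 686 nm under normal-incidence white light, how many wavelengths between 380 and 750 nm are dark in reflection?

2

Ray reflecting at the top interface goes from n = 1.547 toward n = 1.0: no phase shift.
At the lower boundary (n = 1.0 to n = 1.597) the reflected ray undergoes a half-wave phase shift.
Net: one phase inversion between the two reflected rays.
With one net inversion, destructive interference in reflection requires 2 n t = m λ.
λ = 2 n t / m = 1372 / m nm.
m=1: 1372 nm (IR); m=2: 686 nm (visible); m=3: 457 nm (visible); m=4: 343 nm (UV).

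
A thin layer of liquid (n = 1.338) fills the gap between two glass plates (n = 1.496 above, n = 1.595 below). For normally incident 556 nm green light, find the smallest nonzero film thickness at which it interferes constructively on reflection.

104 nm

Top surface (1.496 → 1.338): reflection off a lower-index medium gives no phase shift.
Bottom surface (1.338 → 1.595): reflection off a higher-index medium gives a half-wave phase shift.
The two reflections differ by half a wavelength.
With one net inversion, constructive interference in reflection requires 2 n t = (m + ½) λ.
Minimum at m = 0: t = λ / (4 n) = 556 / (4 × 1.338) = 104 nm.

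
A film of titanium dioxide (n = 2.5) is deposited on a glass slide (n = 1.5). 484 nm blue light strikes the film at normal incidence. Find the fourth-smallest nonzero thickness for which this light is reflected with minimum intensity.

Ray reflecting at the top interface goes from n = 1.0 toward n = 2.5: a half-wave phase shift.
At the lower boundary (n = 2.5 to n = 1.5) the reflected ray undergoes no phase shift.
The two reflections differ by half a wavelength.
For minimum reflection here: 2 n t = m λ.
The fourth-smallest nonzero thickness corresponds to m = 4: t = m λ / (2 n) = 4.00 × 484 / (2 × 2.5) = 387 nm.

387 nm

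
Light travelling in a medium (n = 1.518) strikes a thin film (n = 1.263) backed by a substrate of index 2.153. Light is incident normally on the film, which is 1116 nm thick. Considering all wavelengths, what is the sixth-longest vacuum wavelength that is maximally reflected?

At the upper boundary (n = 1.518 to n = 1.263) the reflected ray undergoes no phase shift.
Bottom surface (1.263 → 2.153): reflection off a higher-index medium gives a half-wave phase shift.
Exactly one π shift → a net half-wave offset.
With one net inversion, constructive interference in reflection requires 2 n t = (m + ½) λ.
λ = 2 n t / (m + ½). The sixth-longest wavelength is m = 5: λ = 2 × 1.263 × 1116 / 5.50 = 513 nm.

513 nm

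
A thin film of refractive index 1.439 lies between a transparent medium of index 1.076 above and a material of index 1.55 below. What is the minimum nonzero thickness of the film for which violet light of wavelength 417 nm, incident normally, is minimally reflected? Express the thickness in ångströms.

Top surface (1.076 → 1.439): reflection off a higher-index medium gives a half-wave phase shift.
Ray reflecting at the bottom interface goes from n = 1.439 toward n = 1.55: a half-wave phase shift.
Zero or two π shifts → no net half-wave offset.
With no net inversion, destructive interference in reflection requires 2 n t = (m + ½) λ.
Minimum at m = 0: t = λ / (4 n) = 417 / (4 × 1.439) = 72.4 nm.

724 Å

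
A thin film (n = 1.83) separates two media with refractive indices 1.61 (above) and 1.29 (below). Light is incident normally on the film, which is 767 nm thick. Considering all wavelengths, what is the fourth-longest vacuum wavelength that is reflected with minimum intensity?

Top surface (1.61 → 1.83): reflection off a higher-index medium gives a half-wave phase shift.
Bottom surface (1.83 → 1.29): reflection off a lower-index medium gives no phase shift.
Exactly one π shift → a net half-wave offset.
With one net inversion, destructive interference in reflection requires 2 n t = m λ.
λ = 2 n t / m. The fourth-longest wavelength is m = 4: λ = 2 × 1.83 × 767 / 4.00 = 702 nm.

702 nm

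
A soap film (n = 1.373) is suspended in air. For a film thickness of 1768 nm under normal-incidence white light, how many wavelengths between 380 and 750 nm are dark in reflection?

6

Top surface (1.0 → 1.373): reflection off a higher-index medium gives a half-wave phase shift.
Bottom surface (1.373 → 1.0): reflection off a lower-index medium gives no phase shift.
Net: one phase inversion between the two reflected rays.
With one net inversion, destructive interference in reflection requires 2 n t = m λ.
λ = 2 n t / m = 4855 / m nm.
m=6: 809 nm (IR); m=7: 694 nm (visible); m=8: 607 nm (visible); m=9: 539 nm (visible); m=10: 485 nm (visible); m=11: 441 nm (visible); m=12: 405 nm (visible); m=13: 373 nm (UV).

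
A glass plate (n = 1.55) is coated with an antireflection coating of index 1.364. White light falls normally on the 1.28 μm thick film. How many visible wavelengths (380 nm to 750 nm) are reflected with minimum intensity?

Ray reflecting at the top interface goes from n = 1.0 toward n = 1.364: a half-wave phase shift.
Ray reflecting at the bottom interface goes from n = 1.364 toward n = 1.55: a half-wave phase shift.
Net: no relative phase inversion (both shifts match).
With no net inversion, destructive interference in reflection requires 2 n t = (m + ½) λ.
λ = 2 n t / (m + ½) = 3492 / (m + ½) nm.
m=4: 776 nm (IR); m=5: 635 nm (visible); m=6: 537 nm (visible); m=7: 466 nm (visible); m=8: 411 nm (visible); m=9: 368 nm (UV).

4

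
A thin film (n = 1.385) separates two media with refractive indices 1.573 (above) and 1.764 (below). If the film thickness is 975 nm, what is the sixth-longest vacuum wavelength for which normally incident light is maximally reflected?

491 nm

Top surface (1.573 → 1.385): reflection off a lower-index medium gives no phase shift.
Ray reflecting at the bottom interface goes from n = 1.385 toward n = 1.764: a half-wave phase shift.
The two reflections differ by half a wavelength.
For maximum reflection here: 2 n t = (m + ½) λ.
λ = 2 n t / (m + ½). The sixth-longest wavelength is m = 5: λ = 2 × 1.385 × 975 / 5.50 = 491 nm.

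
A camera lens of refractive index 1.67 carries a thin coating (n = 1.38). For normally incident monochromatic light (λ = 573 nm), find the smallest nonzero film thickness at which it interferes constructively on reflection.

208 nm

Top surface (1.0 → 1.38): reflection off a higher-index medium gives a half-wave phase shift.
Bottom surface (1.38 → 1.67): reflection off a higher-index medium gives a half-wave phase shift.
Zero or two π shifts → no net half-wave offset.
For strong reflection here: 2 n t = m λ.
Minimum nonzero at m = 1: t = λ / (2 n) = 573 / (2 × 1.38) = 208 nm.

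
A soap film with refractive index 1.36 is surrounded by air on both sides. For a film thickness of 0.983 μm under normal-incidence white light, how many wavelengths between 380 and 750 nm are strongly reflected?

Ray reflecting at the top interface goes from n = 1.0 toward n = 1.36: a half-wave phase shift.
Bottom surface (1.36 → 1.0): reflection off a lower-index medium gives no phase shift.
Exactly one π shift → a net half-wave offset.
For maximum reflection here: 2 n t = (m + ½) λ.
λ = 2 n t / (m + ½) = 2674 / (m + ½) nm.
m=3: 764 nm (IR); m=4: 594 nm (visible); m=5: 486 nm (visible); m=6: 411 nm (visible); m=7: 357 nm (UV).

3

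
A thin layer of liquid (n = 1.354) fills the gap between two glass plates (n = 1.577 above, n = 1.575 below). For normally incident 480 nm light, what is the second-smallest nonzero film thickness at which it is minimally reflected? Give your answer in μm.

Top surface (1.577 → 1.354): reflection off a lower-index medium gives no phase shift.
At the lower boundary (n = 1.354 to n = 1.575) the reflected ray undergoes a half-wave phase shift.
Net: one phase inversion between the two reflected rays.
So the condition for destructive reflection is 2 n t = m λ.
The second-smallest nonzero thickness corresponds to m = 2: t = m λ / (2 n) = 2.00 × 480 / (2 × 1.354) = 355 nm.

0.355 μm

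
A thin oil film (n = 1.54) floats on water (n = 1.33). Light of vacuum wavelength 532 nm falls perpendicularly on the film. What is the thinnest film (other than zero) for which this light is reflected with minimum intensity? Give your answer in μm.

At the upper boundary (n = 1.0 to n = 1.54) the reflected ray undergoes a half-wave phase shift.
At the lower boundary (n = 1.54 to n = 1.33) the reflected ray undergoes no phase shift.
Net: one phase inversion between the two reflected rays.
So the condition for destructive reflection is 2 n t = m λ.
Minimum nonzero at m = 1: t = λ / (2 n) = 532 / (2 × 1.54) = 173 nm.

0.173 μm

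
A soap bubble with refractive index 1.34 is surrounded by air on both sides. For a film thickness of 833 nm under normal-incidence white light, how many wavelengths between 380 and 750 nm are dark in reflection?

3

Top surface (1.0 → 1.34): reflection off a higher-index medium gives a half-wave phase shift.
Ray reflecting at the bottom interface goes from n = 1.34 toward n = 1.0: no phase shift.
Exactly one π shift → a net half-wave offset.
For minimum reflection here: 2 n t = m λ.
λ = 2 n t / m = 2232 / m nm.
m=2: 1116 nm (IR); m=3: 744 nm (visible); m=4: 558 nm (visible); m=5: 446 nm (visible); m=6: 372 nm (UV).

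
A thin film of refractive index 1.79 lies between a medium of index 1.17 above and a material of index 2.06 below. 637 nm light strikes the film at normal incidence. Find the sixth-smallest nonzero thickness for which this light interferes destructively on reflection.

At the upper boundary (n = 1.17 to n = 1.79) the reflected ray undergoes a half-wave phase shift.
At the lower boundary (n = 1.79 to n = 2.06) the reflected ray undergoes a half-wave phase shift.
Net: no relative phase inversion (both shifts match).
For weak reflection here: 2 n t = (m + ½) λ.
The sixth-smallest nonzero thickness corresponds to m = 5: t = (m + ½) λ / (2 n) = 5.50 × 637 / (2 × 1.79) = 979 nm.

979 nm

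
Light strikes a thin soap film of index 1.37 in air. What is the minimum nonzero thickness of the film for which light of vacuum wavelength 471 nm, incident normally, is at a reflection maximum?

85.9 nm

Ray reflecting at the top interface goes from n = 1.0 toward n = 1.37: a half-wave phase shift.
Ray reflecting at the bottom interface goes from n = 1.37 toward n = 1.0: no phase shift.
Net: one phase inversion between the two reflected rays.
For bright reflection here: 2 n t = (m + ½) λ.
Minimum at m = 0: t = λ / (4 n) = 471 / (4 × 1.37) = 85.9 nm.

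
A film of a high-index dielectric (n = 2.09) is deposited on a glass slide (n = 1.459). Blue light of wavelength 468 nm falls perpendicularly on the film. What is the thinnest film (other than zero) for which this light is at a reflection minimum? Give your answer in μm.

0.112 μm

Ray reflecting at the top interface goes from n = 1.0 toward n = 2.09: a half-wave phase shift.
At the lower boundary (n = 2.09 to n = 1.459) the reflected ray undergoes no phase shift.
Exactly one π shift → a net half-wave offset.
So the condition for destructive reflection is 2 n t = m λ.
Minimum nonzero at m = 1: t = λ / (2 n) = 468 / (2 × 2.09) = 112 nm.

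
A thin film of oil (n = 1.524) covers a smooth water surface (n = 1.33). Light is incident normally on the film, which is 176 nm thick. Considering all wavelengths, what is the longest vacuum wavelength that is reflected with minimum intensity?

Ray reflecting at the top interface goes from n = 1.0 toward n = 1.524: a half-wave phase shift.
Ray reflecting at the bottom interface goes from n = 1.524 toward n = 1.33: no phase shift.
Net: one phase inversion between the two reflected rays.
For weak reflection here: 2 n t = m λ.
λ = 2 n t / m. The longest wavelength is m = 1: λ = 2 × 1.524 × 176 / 1.00 = 536 nm.

536 nm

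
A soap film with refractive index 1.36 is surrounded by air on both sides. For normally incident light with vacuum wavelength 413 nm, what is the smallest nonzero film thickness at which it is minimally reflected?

Top surface (1.0 → 1.36): reflection off a higher-index medium gives a half-wave phase shift.
At the lower boundary (n = 1.36 to n = 1.0) the reflected ray undergoes no phase shift.
Exactly one π shift → a net half-wave offset.
With one net inversion, destructive interference in reflection requires 2 n t = m λ.
The smallest nonzero thickness corresponds to m = 1: t = m λ / (2 n) = 1.00 × 413 / (2 × 1.36) = 152 nm.

152 nm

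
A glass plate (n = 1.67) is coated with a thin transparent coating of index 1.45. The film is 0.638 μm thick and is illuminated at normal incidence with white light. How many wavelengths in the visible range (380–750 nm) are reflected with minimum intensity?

3

At the upper boundary (n = 1.0 to n = 1.45) the reflected ray undergoes a half-wave phase shift.
Bottom surface (1.45 → 1.67): reflection off a higher-index medium gives a half-wave phase shift.
Zero or two π shifts → no net half-wave offset.
With no net inversion, destructive interference in reflection requires 2 n t = (m + ½) λ.
λ = 2 n t / (m + ½) = 1850 / (m + ½) nm.
m=1: 1233 nm (IR); m=2: 740 nm (visible); m=3: 529 nm (visible); m=4: 411 nm (visible); m=5: 336 nm (UV).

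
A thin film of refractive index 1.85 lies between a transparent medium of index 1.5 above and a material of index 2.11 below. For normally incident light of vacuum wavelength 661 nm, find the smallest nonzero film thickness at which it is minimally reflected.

89.3 nm

At the upper boundary (n = 1.5 to n = 1.85) the reflected ray undergoes a half-wave phase shift.
At the lower boundary (n = 1.85 to n = 2.11) the reflected ray undergoes a half-wave phase shift.
Net: no relative phase inversion (both shifts match).
With no net inversion, destructive interference in reflection requires 2 n t = (m + ½) λ.
Minimum at m = 0: t = λ / (4 n) = 661 / (4 × 1.85) = 89.3 nm.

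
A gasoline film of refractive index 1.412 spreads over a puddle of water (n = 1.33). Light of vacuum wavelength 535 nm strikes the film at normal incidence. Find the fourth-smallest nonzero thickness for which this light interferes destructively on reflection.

Top surface (1.0 → 1.412): reflection off a higher-index medium gives a half-wave phase shift.
At the lower boundary (n = 1.412 to n = 1.33) the reflected ray undergoes no phase shift.
Exactly one π shift → a net half-wave offset.
For weak reflection here: 2 n t = m λ.
The fourth-smallest nonzero thickness corresponds to m = 4: t = m λ / (2 n) = 4.00 × 535 / (2 × 1.412) = 758 nm.

758 nm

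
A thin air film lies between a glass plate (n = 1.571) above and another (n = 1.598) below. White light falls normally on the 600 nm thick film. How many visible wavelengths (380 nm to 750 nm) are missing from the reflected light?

2

At the upper boundary (n = 1.571 to n = 1.0) the reflected ray undergoes no phase shift.
Bottom surface (1.0 → 1.598): reflection off a higher-index medium gives a half-wave phase shift.
Net: one phase inversion between the two reflected rays.
So the condition for destructive reflection is 2 n t = m λ.
λ = 2 n t / m = 1200 / m nm.
m=1: 1200 nm (IR); m=2: 600 nm (visible); m=3: 400 nm (visible); m=4: 300 nm (UV).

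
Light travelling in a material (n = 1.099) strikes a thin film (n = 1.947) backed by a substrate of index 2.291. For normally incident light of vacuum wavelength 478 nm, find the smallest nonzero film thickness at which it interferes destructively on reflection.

61.4 nm

Top surface (1.099 → 1.947): reflection off a higher-index medium gives a half-wave phase shift.
Ray reflecting at the bottom interface goes from n = 1.947 toward n = 2.291: a half-wave phase shift.
The two reflections carry the same phase change, so no net offset.
With no net inversion, destructive interference in reflection requires 2 n t = (m + ½) λ.
Minimum at m = 0: t = λ / (4 n) = 478 / (4 × 1.947) = 61.4 nm.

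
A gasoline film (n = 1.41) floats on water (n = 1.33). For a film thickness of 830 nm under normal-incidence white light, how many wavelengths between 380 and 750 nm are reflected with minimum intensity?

At the upper boundary (n = 1.0 to n = 1.41) the reflected ray undergoes a half-wave phase shift.
Bottom surface (1.41 → 1.33): reflection off a lower-index medium gives no phase shift.
Net: one phase inversion between the two reflected rays.
With one net inversion, destructive interference in reflection requires 2 n t = m λ.
λ = 2 n t / m = 2341 / m nm.
m=3: 780 nm (IR); m=4: 585 nm (visible); m=5: 468 nm (visible); m=6: 390 nm (visible); m=7: 334 nm (UV).

3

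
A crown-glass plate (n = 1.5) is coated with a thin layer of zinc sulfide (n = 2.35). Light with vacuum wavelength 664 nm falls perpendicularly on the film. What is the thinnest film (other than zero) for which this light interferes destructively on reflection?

Top surface (1.0 → 2.35): reflection off a higher-index medium gives a half-wave phase shift.
Bottom surface (2.35 → 1.5): reflection off a lower-index medium gives no phase shift.
Exactly one π shift → a net half-wave offset.
With one net inversion, destructive interference in reflection requires 2 n t = m λ.
Minimum nonzero at m = 1: t = λ / (2 n) = 664 / (2 × 2.35) = 141 nm.

141 nm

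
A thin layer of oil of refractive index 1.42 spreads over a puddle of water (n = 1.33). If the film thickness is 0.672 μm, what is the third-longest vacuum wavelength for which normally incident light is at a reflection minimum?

636 nm

At the upper boundary (n = 1.0 to n = 1.42) the reflected ray undergoes a half-wave phase shift.
At the lower boundary (n = 1.42 to n = 1.33) the reflected ray undergoes no phase shift.
The two reflections differ by half a wavelength.
For minimum reflection here: 2 n t = m λ.
λ = 2 n t / m. The third-longest wavelength is m = 3: λ = 2 × 1.42 × 672 / 3.00 = 636 nm.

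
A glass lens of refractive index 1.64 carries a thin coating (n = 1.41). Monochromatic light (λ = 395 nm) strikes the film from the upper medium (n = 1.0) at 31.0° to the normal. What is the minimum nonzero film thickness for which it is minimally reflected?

Ray reflecting at the top interface goes from n = 1.0 toward n = 1.41: a half-wave phase shift.
Bottom surface (1.41 → 1.64): reflection off a higher-index medium gives a half-wave phase shift.
Zero or two π shifts → no net half-wave offset.
So the condition for destructive reflection is 2 n t cos θ_r = (m + ½) λ.
Snell's law: 1.0 sin 31.0° = 1.41 sin θ_r → sin θ_r = 0.365, cos θ_r = 0.931.
Minimum at m = 0: t = λ / (4 n cos θ_r) = 395 / (4 × 1.41 × 0.931) = 75.2 nm.

75.2 nm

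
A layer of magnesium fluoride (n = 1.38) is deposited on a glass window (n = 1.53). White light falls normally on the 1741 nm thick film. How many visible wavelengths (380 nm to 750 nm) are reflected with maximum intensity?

At the upper boundary (n = 1.0 to n = 1.38) the reflected ray undergoes a half-wave phase shift.
At the lower boundary (n = 1.38 to n = 1.53) the reflected ray undergoes a half-wave phase shift.
Zero or two π shifts → no net half-wave offset.
With no net inversion, constructive interference in reflection requires 2 n t = m λ.
λ = 2 n t / m = 4805 / m nm.
m=6: 801 nm (IR); m=7: 686 nm (visible); m=8: 601 nm (visible); m=9: 534 nm (visible); m=10: 481 nm (visible); m=11: 437 nm (visible); m=12: 400 nm (visible); m=13: 370 nm (UV).

6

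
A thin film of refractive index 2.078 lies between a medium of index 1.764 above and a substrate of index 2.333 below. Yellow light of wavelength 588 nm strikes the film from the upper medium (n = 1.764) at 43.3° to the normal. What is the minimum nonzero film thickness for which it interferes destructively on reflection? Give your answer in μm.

0.0870 μm

Ray reflecting at the top interface goes from n = 1.764 toward n = 2.078: a half-wave phase shift.
Ray reflecting at the bottom interface goes from n = 2.078 toward n = 2.333: a half-wave phase shift.
Net: no relative phase inversion (both shifts match).
So the condition for destructive reflection is 2 n t cos θ_r = (m + ½) λ.
Snell's law: 1.764 sin 43.3° = 2.078 sin θ_r → sin θ_r = 0.582, cos θ_r = 0.813.
Minimum at m = 0: t = λ / (4 n cos θ_r) = 588 / (4 × 2.078 × 0.813) = 87.0 nm.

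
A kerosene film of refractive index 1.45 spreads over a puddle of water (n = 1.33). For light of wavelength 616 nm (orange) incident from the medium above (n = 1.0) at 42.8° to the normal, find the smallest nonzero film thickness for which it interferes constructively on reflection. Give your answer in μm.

At the upper boundary (n = 1.0 to n = 1.45) the reflected ray undergoes a half-wave phase shift.
Bottom surface (1.45 → 1.33): reflection off a lower-index medium gives no phase shift.
The two reflections differ by half a wavelength.
For bright reflection here: 2 n t cos θ_r = (m + ½) λ.
Snell's law: 1.0 sin 42.8° = 1.45 sin θ_r → sin θ_r = 0.469, cos θ_r = 0.883.
Minimum at m = 0: t = λ / (4 n cos θ_r) = 616 / (4 × 1.45 × 0.883) = 120 nm.

0.120 μm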